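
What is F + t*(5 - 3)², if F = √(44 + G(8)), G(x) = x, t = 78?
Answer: 312 + 2*√13 ≈ 319.21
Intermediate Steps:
F = 2*√13 (F = √(44 + 8) = √52 = 2*√13 ≈ 7.2111)
F + t*(5 - 3)² = 2*√13 + 78*(5 - 3)² = 2*√13 + 78*2² = 2*√13 + 78*4 = 2*√13 + 312 = 312 + 2*√13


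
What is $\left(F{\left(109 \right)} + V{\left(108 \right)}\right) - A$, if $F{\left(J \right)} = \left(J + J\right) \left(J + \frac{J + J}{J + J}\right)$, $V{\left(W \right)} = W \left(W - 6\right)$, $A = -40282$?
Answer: $75278$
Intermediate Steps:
$V{\left(W \right)} = W \left(-6 + W\right)$
$F{\left(J \right)} = 2 J \left(1 + J\right)$ ($F{\left(J \right)} = 2 J \left(J + \frac{2 J}{2 J}\right) = 2 J \left(J + 2 J \frac{1}{2 J}\right) = 2 J \left(J + 1\right) = 2 J \left(1 + J\right)$)
$\left(F{\left(109 \right)} + V{\left(108 \right)}\right) - A = \left(2 \cdot 109 \left(1 + 109\right) + 108 \left(-6 + 108\right)\right) - -40282 = \left(2 \cdot 109 \cdot 110 + 108 \cdot 102\right) + 40282 = \left(23980 + 11016\right) + 40282 = 34996 + 40282 = 75278$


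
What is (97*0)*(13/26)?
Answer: 0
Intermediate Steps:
(97*0)*(13/26) = 0*(13*(1/26)) = 0*(1/2) = 0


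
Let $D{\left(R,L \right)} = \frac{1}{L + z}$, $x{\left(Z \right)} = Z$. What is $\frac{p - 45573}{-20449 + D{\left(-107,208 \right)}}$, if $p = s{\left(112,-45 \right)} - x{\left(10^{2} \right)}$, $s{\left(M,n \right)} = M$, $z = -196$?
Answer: $\frac{546732}{245387} \approx 2.228$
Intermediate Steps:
$D{\left(R,L \right)} = \frac{1}{-196 + L}$ ($D{\left(R,L \right)} = \frac{1}{L - 196} = \frac{1}{-196 + L}$)
$p = 12$ ($p = 112 - 10^{2} = 112 - 100 = 12$)
$\frac{p - 45573}{-20449 + D{\left(-107,208 \right)}} = \frac{12 - 45573}{-20449 + \frac{1}{-196 + 208}} = - \frac{45561}{-20449 + \frac{1}{12}} = - \frac{45561}{- \frac{245387}{12}} = \left(-45561\right) \left(- \frac{12}{245387}\right) = \frac{546732}{245387}$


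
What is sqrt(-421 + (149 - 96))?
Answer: 4*I*sqrt(23) ≈ 19.183*I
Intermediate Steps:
sqrt(-421 + (149 - 96)) = sqrt(-421 + 53) = sqrt(-368) = 4*I*sqrt(23)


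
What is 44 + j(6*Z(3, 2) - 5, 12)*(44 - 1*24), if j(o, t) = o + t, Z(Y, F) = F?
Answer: 424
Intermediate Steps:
44 + j(6*Z(3, 2) - 5, 12)*(44 - 1*24) = 44 + ((6*2 - 5) + 12)*(44 - 1*24) = 44 + ((12 - 5) + 12)*(44 - 24) = 44 + (7 + 12)*20 = 44 + 19*20 = 44 + 380 = 424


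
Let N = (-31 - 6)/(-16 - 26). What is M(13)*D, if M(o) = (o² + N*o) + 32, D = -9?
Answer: -26769/14 ≈ -1912.1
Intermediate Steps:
N = 37/42 (N = -37/(-42) = -37*(-1/42) = 37/42 ≈ 0.88095)
M(o) = 32 + o² + 37*o/42 (M(o) = (o² + 37*o/42) + 32 = 32 + o² + 37*o/42)
M(13)*D = (32 + 13² + (37/42)*13)*(-9) = (32 + 169 + 481/42)*(-9) = (8923/42)*(-9) = -26769/14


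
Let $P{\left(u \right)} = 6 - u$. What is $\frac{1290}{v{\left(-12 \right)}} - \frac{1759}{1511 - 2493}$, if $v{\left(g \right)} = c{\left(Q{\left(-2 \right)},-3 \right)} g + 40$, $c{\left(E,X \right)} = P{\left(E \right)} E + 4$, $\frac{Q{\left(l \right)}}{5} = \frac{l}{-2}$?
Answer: $- \frac{143396}{8347} \approx -17.179$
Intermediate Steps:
$Q{\left(l \right)} = - \frac{5 l}{2}$ ($Q{\left(l \right)} = 5 \frac{l}{-2} = 5 l \left(- \frac{1}{2}\right) = 5 \left(- \frac{l}{2}\right) = - \frac{5 l}{2}$)
$c{\left(E,X \right)} = 4 + E \left(6 - E\right)$ ($c{\left(E,X \right)} = \left(6 - E\right) E + 4 = E \left(6 - E\right) + 4 = 4 + E \left(6 - E\right)$)
$v{\left(g \right)} = 40 + 9 g$ ($v{\left(g \right)} = \left(4 - \left(- \frac{5}{2}\right) \left(-2\right) \left(-6 - -5\right)\right) g + 40 = \left(4 - 5 \left(-6 + 5\right)\right) g + 40 = \left(4 - 5 \left(-1\right)\right) g + 40 = \left(4 + 5\right) g + 40 = 9 g + 40 = 40 + 9 g$)
$\frac{1290}{v{\left(-12 \right)}} - \frac{1759}{1511 - 2493} = \frac{1290}{40 + 9 \left(-12\right)} - \frac{1759}{1511 - 2493} = \frac{1290}{40 - 108} - \frac{1759}{-982} = \frac{1290}{-68} - - \frac{1759}{982} = 1290 \left(- \frac{1}{68}\right) + \frac{1759}{982} = - \frac{645}{34} + \frac{1759}{982} = - \frac{143396}{8347}$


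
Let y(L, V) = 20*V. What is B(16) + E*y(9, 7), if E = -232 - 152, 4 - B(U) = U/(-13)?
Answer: -698812/13 ≈ -53755.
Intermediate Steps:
B(U) = 4 + U/13 (B(U) = 4 - U/(-13) = 4 - U*(-1)/13 = 4 - (-1)*U/13 = 4 + U/13)
E = -384
B(16) + E*y(9, 7) = (4 + (1/13)*16) - 7680*7 = (4 + 16/13) - 384*140 = 68/13 - 53760 = -698812/13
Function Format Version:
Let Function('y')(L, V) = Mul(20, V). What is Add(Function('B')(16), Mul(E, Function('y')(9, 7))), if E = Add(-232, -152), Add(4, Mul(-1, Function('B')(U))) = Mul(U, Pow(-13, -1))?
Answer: Rational(-698812, 13) ≈ -53755.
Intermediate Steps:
Function('B')(U) = Add(4, Mul(Rational(1, 13), U)) (Function('B')(U) = Add(4, Mul(-1, Mul(U, Pow(-13, -1)))) = Add(4, Mul(-1, Mul(U, Rational(-1, 13)))) = Add(4, Mul(-1, Mul(Rational(-1, 13), U))) = Add(4, Mul(Rational(1, 13), U)))
E = -384
Add(Function('B')(16), Mul(E, Function('y')(9, 7))) = Add(Add(4, Mul(Rational(1, 13), 16)), Mul(-384, Mul(20, 7))) = Add(Add(4, Rational(16, 13)), Mul(-384, 140)) = Add(Rational(68, 13), -53760) = Rational(-698812, 13)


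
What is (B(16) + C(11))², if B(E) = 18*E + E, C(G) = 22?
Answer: 106276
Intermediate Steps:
B(E) = 19*E
(B(16) + C(11))² = (19*16 + 22)² = (304 + 22)² = 326² = 106276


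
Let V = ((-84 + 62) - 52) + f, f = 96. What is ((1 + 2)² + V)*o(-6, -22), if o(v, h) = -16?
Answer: -496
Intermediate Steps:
V = 22 (V = ((-84 + 62) - 52) + 96 = (-22 - 52) + 96 = -74 + 96 = 22)
((1 + 2)² + V)*o(-6, -22) = ((1 + 2)² + 22)*(-16) = (3² + 22)*(-16) = (9 + 22)*(-16) = 31*(-16) = -496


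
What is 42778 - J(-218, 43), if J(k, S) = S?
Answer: 42735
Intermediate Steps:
42778 - J(-218, 43) = 42778 - 1*43 = 42778 - 43 = 42735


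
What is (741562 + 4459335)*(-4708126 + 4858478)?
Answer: 781965265744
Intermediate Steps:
(741562 + 4459335)*(-4708126 + 4858478) = 5200897*150352 = 781965265744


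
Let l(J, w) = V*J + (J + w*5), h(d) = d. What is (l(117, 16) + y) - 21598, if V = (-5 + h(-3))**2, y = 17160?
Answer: 3247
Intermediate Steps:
V = 64 (V = (-5 - 3)**2 = (-8)**2 = 64)
l(J, w) = 5*w + 65*J (l(J, w) = 64*J + (J + w*5) = 64*J + (J + 5*w) = 5*w + 65*J)
(l(117, 16) + y) - 21598 = ((5*16 + 65*117) + 17160) - 21598 = ((80 + 7605) + 17160) - 21598 = (7685 + 17160) - 21598 = 24845 - 21598 = 3247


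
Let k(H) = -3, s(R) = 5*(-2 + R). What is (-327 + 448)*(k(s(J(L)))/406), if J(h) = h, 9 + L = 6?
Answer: -363/406 ≈ -0.89409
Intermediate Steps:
L = -3 (L = -9 + 6 = -3)
s(R) = -10 + 5*R
(-327 + 448)*(k(s(J(L)))/406) = (-327 + 448)*(-3/406) = 121*(-3*1/406) = 121*(-3/406) = -363/406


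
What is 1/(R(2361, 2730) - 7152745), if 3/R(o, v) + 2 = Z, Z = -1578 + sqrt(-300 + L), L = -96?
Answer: -17858945109760/127740480373014302509 + 18*I*sqrt(11)/127740480373014302509 ≈ -1.3981e-7 + 4.6735e-19*I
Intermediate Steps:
Z = -1578 + 6*I*sqrt(11) (Z = -1578 + sqrt(-300 - 96) = -1578 + sqrt(-396) = -1578 + 6*I*sqrt(11) ≈ -1578.0 + 19.9*I)
R(o, v) = 3/(-1580 + 6*I*sqrt(11)) (R(o, v) = 3/(-2 + (-1578 + 6*I*sqrt(11))) = 3/(-1580 + 6*I*sqrt(11)))
1/(R(2361, 2730) - 7152745) = 1/((-1185/624199 - 9*I*sqrt(11)/1248398) - 7152745) = 1/(-4464736277440/624199 - 9*I*sqrt(11)/1248398)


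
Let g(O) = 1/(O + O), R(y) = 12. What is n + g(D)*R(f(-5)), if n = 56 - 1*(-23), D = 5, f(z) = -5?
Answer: 401/5 ≈ 80.200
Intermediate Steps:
g(O) = 1/(2*O)
n = 79 (n = 56 + 23 = 79)
n + g(D)*R(f(-5)) = 79 + ((1/2)/5)*12 = 79 + ((1/2)*(1/5))*12 = 79 + (1/10)*12 = 79 + 6/5 = 401/5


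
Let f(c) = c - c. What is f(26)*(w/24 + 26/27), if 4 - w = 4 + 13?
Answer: 0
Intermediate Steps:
w = -13 (w = 4 - (4 + 13) = 4 - 1*17 = 4 - 17 = -13)
f(c) = 0
f(26)*(w/24 + 26/27) = 0*(-13/24 + 26/27) = 0*(91/216) = 0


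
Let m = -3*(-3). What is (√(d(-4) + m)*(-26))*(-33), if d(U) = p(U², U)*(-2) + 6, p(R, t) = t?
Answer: 858*√23 ≈ 4114.8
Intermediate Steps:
m = 9
d(U) = 6 - 2*U (d(U) = U*(-2) + 6 = -2*U + 6 = 6 - 2*U)
(√(d(-4) + m)*(-26))*(-33) = (√((6 - 2*(-4)) + 9)*(-26))*(-33) = (√((6 + 8) + 9)*(-26))*(-33) = (√(14 + 9)*(-26))*(-33) = (√23*(-26))*(-33) = -26*√23*(-33) = 858*√23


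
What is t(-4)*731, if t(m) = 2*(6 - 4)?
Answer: 2924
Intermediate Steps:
t(m) = 4 (t(m) = 2*2 = 4)
t(-4)*731 = 4*731 = 2924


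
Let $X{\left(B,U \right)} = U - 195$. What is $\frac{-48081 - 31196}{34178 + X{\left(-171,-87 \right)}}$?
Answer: $- \frac{79277}{33896} \approx -2.3388$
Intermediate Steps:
$X{\left(B,U \right)} = -195 + U$
$\frac{-48081 - 31196}{34178 + X{\left(-171,-87 \right)}} = \frac{-48081 - 31196}{34178 - 282} = - \frac{79277}{34178 - 282} = - \frac{79277}{33896}$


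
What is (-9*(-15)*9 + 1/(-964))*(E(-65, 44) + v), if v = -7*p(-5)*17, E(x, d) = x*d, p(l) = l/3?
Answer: -9352503115/2892 ≈ -3.2339e+6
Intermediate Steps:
p(l) = l/3 (p(l) = l*(⅓) = l/3)
E(x, d) = d*x
v = 595/3 (v = -7*(-5)/3*17 = -7*(-5/3)*17 = (35/3)*17 = 595/3 ≈ 198.33)
(-9*(-15)*9 + 1/(-964))*(E(-65, 44) + v) = (-9*(-15)*9 + 1/(-964))*(44*(-65) + 595/3) = (135*9 - 1/964)*(-2860 + 595/3) = (1215 - 1/964)*(-7985/3) = (1171259/964)*(-7985/3) = -9352503115/2892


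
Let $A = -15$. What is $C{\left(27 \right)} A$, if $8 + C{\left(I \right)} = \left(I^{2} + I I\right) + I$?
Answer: $-22155$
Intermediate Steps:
$C{\left(I \right)} = -8 + I + 2 I^{2}$ ($C{\left(I \right)} = -8 + \left(\left(I^{2} + I I\right) + I\right) = -8 + \left(\left(I^{2} + I^{2}\right) + I\right) = -8 + \left(2 I^{2} + I\right) = -8 + \left(I + 2 I^{2}\right) = -8 + I + 2 I^{2}$)
$C{\left(27 \right)} A = \left(-8 + 27 + 2 \cdot 27^{2}\right) \left(-15\right) = \left(-8 + 27 + 2 \cdot 729\right) \left(-15\right) = \left(-8 + 27 + 1458\right) \left(-15\right) = 1477 \left(-15\right) = -22155$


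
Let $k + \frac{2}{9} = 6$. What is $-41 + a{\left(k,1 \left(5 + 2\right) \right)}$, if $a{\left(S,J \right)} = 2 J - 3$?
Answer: $-30$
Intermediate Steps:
$k = \frac{52}{9}$ ($k = - \frac{2}{9} + 6 = \frac{52}{9} \approx 5.7778$)
$a{\left(S,J \right)} = -3 + 2 J$
$-41 + a{\left(k,1 \left(5 + 2\right) \right)} = -41 - \left(3 - 2 \cdot 1 \left(5 + 2\right)\right) = -41 - \left(3 - 2 \cdot 1 \cdot 7\right) = -41 + \left(-3 + 2 \cdot 7\right) = -41 + \left(-3 + 14\right) = -41 + 11 = -30$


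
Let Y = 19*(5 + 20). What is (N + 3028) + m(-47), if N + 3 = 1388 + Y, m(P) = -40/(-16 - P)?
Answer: 151488/31 ≈ 4886.7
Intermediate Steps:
Y = 475 (Y = 19*25 = 475)
N = 1860 (N = -3 + (1388 + 475) = -3 + 1863 = 1860)
(N + 3028) + m(-47) = (1860 + 3028) + 40/(16 - 47) = 4888 + 40/(-31) = 4888 + 40*(-1/31) = 4888 - 40/31 = 151488/31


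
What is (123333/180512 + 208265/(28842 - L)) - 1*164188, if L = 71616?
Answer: -633882017766041/3860610144 ≈ -1.6419e+5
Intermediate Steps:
(123333/180512 + 208265/(28842 - L)) - 1*164188 = (123333/180512 + 208265/(28842 - 1*71616)) - 1*164188 = (123333*(1/180512) + 208265/(28842 - 71616)) - 164188 = (123333/180512 + 208265/(-42774)) - 164188 = (123333/180512 + 208265*(-1/42774)) - 164188 = (123333/180512 - 208265/42774) - 164188 = -16159442969/3860610144 - 164188 = -633882017766041/3860610144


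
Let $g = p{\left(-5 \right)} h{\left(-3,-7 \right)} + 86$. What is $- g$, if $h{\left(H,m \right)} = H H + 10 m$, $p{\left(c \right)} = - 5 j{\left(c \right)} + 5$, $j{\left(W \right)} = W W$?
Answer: $-7406$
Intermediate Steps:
$j{\left(W \right)} = W^{2}$
$p{\left(c \right)} = 5 - 5 c^{2}$ ($p{\left(c \right)} = - 5 c^{2} + 5 = 5 - 5 c^{2}$)
$h{\left(H,m \right)} = H^{2} + 10 m$
$g = 7406$ ($g = \left(5 - 5 \left(-5\right)^{2}\right) \left(\left(-3\right)^{2} + 10 \left(-7\right)\right) + 86 = \left(5 - 125\right) \left(9 - 70\right) + 86 = \left(5 - 125\right) \left(-61\right) + 86 = \left(-120\right) \left(-61\right) + 86 = 7320 + 86 = 7406$)
$- g = \left(-1\right) 7406 = -7406$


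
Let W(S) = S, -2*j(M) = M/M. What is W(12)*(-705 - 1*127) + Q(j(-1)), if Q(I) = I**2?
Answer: -39935/4 ≈ -9983.8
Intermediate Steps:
j(M) = -1/2 (j(M) = -M/(2*M) = -1/2*1 = -1/2)
W(12)*(-705 - 1*127) + Q(j(-1)) = 12*(-705 - 1*127) + (-1/2)**2 = 12*(-705 - 127) + 1/4 = 12*(-832) + 1/4 = -9984 + 1/4 = -39935/4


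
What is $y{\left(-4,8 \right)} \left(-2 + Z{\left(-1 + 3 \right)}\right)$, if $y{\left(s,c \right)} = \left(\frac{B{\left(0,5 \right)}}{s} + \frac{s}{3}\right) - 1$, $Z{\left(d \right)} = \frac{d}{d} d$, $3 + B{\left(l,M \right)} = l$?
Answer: $0$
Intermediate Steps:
$B{\left(l,M \right)} = -3 + l$
$Z{\left(d \right)} = d$ ($Z{\left(d \right)} = 1 d = d$)
$y{\left(s,c \right)} = -1 - \frac{3}{s} + \frac{s}{3}$ ($y{\left(s,c \right)} = \left(\frac{-3 + 0}{s} + \frac{s}{3}\right) - 1 = \left(- \frac{3}{s} + s \frac{1}{3}\right) - 1 = \left(- \frac{3}{s} + \frac{s}{3}\right) - 1 = -1 - \frac{3}{s} + \frac{s}{3}$)
$y{\left(-4,8 \right)} \left(-2 + Z{\left(-1 + 3 \right)}\right) = \left(-1 - \frac{3}{-4} + \frac{1}{3} \left(-4\right)\right) \left(-2 + \left(-1 + 3\right)\right) = \left(-1 - - \frac{3}{4} - \frac{4}{3}\right) \left(-2 + 2\right) = \left(-1 + \frac{3}{4} - \frac{4}{3}\right) 0 = \left(- \frac{19}{12}\right) 0 = 0$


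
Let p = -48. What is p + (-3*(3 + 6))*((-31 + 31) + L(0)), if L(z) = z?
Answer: -48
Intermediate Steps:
p + (-3*(3 + 6))*((-31 + 31) + L(0)) = -48 + (-3*(3 + 6))*((-31 + 31) + 0) = -48 + (-3*9)*(0 + 0) = -48 - 27*0 = -48 + 0 = -48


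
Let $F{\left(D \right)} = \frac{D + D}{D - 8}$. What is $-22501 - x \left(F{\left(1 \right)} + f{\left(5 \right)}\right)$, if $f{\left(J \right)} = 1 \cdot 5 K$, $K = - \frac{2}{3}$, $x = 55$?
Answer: $- \frac{468341}{21} \approx -22302.0$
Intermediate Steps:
$K = - \frac{2}{3}$ ($K = \left(-2\right) \frac{1}{3} = - \frac{2}{3} \approx -0.66667$)
$f{\left(J \right)} = - \frac{10}{3}$ ($f{\left(J \right)} = 1 \cdot 5 \left(- \frac{2}{3}\right) = 5 \left(- \frac{2}{3}\right) = - \frac{10}{3}$)
$F{\left(D \right)} = \frac{2 D}{-8 + D}$
$-22501 - x \left(F{\left(1 \right)} + f{\left(5 \right)}\right) = -22501 - 55 \left(2 \cdot 1 \frac{1}{-8 + 1} - \frac{10}{3}\right) = -22501 - 55 \left(2 \cdot 1 \frac{1}{-7} - \frac{10}{3}\right) = -22501 - 55 \left(2 \cdot 1 \left(- \frac{1}{7}\right) - \frac{10}{3}\right) = -22501 - 55 \left(- \frac{2}{7} - \frac{10}{3}\right) = -22501 - 55 \left(- \frac{76}{21}\right) = -22501 - - \frac{4180}{21} = -22501 + \frac{4180}{21} = - \frac{468341}{21}$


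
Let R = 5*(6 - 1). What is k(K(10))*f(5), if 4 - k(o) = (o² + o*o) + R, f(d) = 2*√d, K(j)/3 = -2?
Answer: -186*√5 ≈ -415.91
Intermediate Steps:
K(j) = -6 (K(j) = 3*(-2) = -6)
R = 25 (R = 5*5 = 25)
k(o) = -21 - 2*o² (k(o) = 4 - ((o² + o*o) + 25) = 4 - ((o² + o²) + 25) = 4 - (2*o² + 25) = 4 - (25 + 2*o²) = 4 + (-25 - 2*o²) = -21 - 2*o²)
k(K(10))*f(5) = (-21 - 2*(-6)²)*(2*√5) = (-21 - 2*36)*(2*√5) = (-21 - 72)*(2*√5) = -186*√5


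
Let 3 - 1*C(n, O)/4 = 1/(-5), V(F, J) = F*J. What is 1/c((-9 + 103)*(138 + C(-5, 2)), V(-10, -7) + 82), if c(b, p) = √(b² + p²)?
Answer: 5*√313999061/1255996244 ≈ 7.0542e-5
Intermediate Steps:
C(n, O) = 64/5 (C(n, O) = 12 - 4/(-5) = 12 - 4*(-⅕) = 12 + ⅘ = 64/5)
1/c((-9 + 103)*(138 + C(-5, 2)), V(-10, -7) + 82) = 1/(√(((-9 + 103)*(138 + 64/5))² + (-10*(-7) + 82)²)) = 1/(√((94*(754/5))² + (70 + 82)²)) = 1/(√((70876/5)² + 152²)) = 1/(√(5023407376/25 + 23104)) = 1/(√(5023984976/25)) = 1/(4*√313999061/5) = 5*√313999061/1255996244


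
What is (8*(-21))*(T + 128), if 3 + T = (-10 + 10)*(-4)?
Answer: -21000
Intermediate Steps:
T = -3 (T = -3 + (-10 + 10)*(-4) = -3 + 0*(-4) = -3 + 0 = -3)
(8*(-21))*(T + 128) = (8*(-21))*(-3 + 128) = -168*125 = -21000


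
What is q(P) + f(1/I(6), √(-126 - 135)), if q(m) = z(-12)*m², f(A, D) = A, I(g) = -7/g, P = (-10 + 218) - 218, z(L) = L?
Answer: -8406/7 ≈ -1200.9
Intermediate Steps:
P = -10 (P = 208 - 218 = -10)
q(m) = -12*m²
q(P) + f(1/I(6), √(-126 - 135)) = -12*(-10)² + 1/(-7/6) = -12*100 + 1/(-7*⅙) = -1200 + 1/(-7/6) = -1200 - 6/7 = -8406/7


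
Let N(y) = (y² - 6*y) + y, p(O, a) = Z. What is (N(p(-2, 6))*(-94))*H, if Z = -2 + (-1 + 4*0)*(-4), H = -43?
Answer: -24252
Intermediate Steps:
Z = 2 (Z = -2 + (-1 + 0)*(-4) = -2 - 1*(-4) = -2 + 4 = 2)
p(O, a) = 2
N(y) = y² - 5*y
(N(p(-2, 6))*(-94))*H = ((2*(-5 + 2))*(-94))*(-43) = ((2*(-3))*(-94))*(-43) = -6*(-94)*(-43) = 564*(-43) = -24252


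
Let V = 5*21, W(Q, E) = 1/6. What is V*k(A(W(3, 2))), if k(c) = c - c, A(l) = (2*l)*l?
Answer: 0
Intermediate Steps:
W(Q, E) = 1/6
A(l) = 2*l**2
V = 105
k(c) = 0
V*k(A(W(3, 2))) = 105*0 = 0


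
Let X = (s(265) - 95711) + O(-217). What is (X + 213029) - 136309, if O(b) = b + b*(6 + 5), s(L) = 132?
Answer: -21463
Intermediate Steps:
O(b) = 12*b (O(b) = b + b*11 = b + 11*b = 12*b)
X = -98183 (X = (132 - 95711) + 12*(-217) = -95579 - 2604 = -98183)
(X + 213029) - 136309 = (-98183 + 213029) - 136309 = 114846 - 136309 = -21463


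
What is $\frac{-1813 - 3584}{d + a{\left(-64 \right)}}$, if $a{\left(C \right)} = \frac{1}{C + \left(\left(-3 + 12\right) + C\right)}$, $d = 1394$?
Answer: $- \frac{214081}{55295} \approx -3.8716$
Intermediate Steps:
$a{\left(C \right)} = \frac{1}{9 + 2 C}$ ($a{\left(C \right)} = \frac{1}{C + \left(9 + C\right)} = \frac{1}{9 + 2 C}$)
$\frac{-1813 - 3584}{d + a{\left(-64 \right)}} = \frac{-1813 - 3584}{1394 + \frac{1}{9 + 2 \left(-64\right)}} = - \frac{5397}{1394 + \frac{1}{9 - 128}} = - \frac{5397}{1394 + \frac{1}{-119}} = - \frac{5397}{1394 - \frac{1}{119}} = - \frac{5397}{\frac{165885}{119}} = \left(-5397\right) \frac{119}{165885} = - \frac{214081}{55295}$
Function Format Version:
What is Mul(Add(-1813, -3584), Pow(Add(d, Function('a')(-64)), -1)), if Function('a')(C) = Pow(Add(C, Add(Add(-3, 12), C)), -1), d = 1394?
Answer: Rational(-214081, 55295) ≈ -3.8716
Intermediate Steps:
Function('a')(C) = Pow(Add(9, Mul(2, C)), -1) (Function('a')(C) = Pow(Add(C, Add(9, C)), -1) = Pow(Add(9, Mul(2, C)), -1))
Mul(Add(-1813, -3584), Pow(Add(d, Function('a')(-64)), -1)) = Mul(Add(-1813, -3584), Pow(Add(1394, Pow(Add(9, Mul(2, -64)), -1)), -1)) = Mul(-5397, Pow(Add(1394, Pow(Add(9, -128), -1)), -1)) = Mul(-5397, Pow(Add(1394, Pow(-119, -1)), -1)) = Mul(-5397, Pow(Add(1394, Rational(-1, 119)), -1)) = Mul(-5397, Pow(Rational(165885, 119), -1)) = Mul(-5397, Rational(119, 165885)) = Rational(-214081, 55295)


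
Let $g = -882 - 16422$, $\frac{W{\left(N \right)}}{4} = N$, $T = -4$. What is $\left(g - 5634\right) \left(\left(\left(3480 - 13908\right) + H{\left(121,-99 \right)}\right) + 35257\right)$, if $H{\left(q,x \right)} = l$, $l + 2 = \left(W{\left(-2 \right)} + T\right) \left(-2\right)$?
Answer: $-570032238$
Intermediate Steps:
$W{\left(N \right)} = 4 N$
$l = 22$ ($l = -2 + \left(4 \left(-2\right) - 4\right) \left(-2\right) = -2 + \left(-8 - 4\right) \left(-2\right) = -2 - -24 = -2 + 24 = 22$)
$H{\left(q,x \right)} = 22$
$g = -17304$
$\left(g - 5634\right) \left(\left(\left(3480 - 13908\right) + H{\left(121,-99 \right)}\right) + 35257\right) = \left(-17304 - 5634\right) \left(\left(\left(3480 - 13908\right) + 22\right) + 35257\right) = - 22938 \left(\left(-10428 + 22\right) + 35257\right) = - 22938 \left(-10406 + 35257\right) = \left(-22938\right) 24851 = -570032238$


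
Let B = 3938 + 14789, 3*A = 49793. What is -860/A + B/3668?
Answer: 923010071/182640724 ≈ 5.0537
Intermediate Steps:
A = 49793/3 (A = (⅓)*49793 = 49793/3 ≈ 16598.)
B = 18727
-860/A + B/3668 = -860/49793/3 + 18727/3668 = -860*3/49793 + 18727*(1/3668) = -2580/49793 + 18727/3668 = 923010071/182640724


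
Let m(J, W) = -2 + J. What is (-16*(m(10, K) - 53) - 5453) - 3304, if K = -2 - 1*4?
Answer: -8037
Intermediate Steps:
K = -6 (K = -2 - 4 = -6)
(-16*(m(10, K) - 53) - 5453) - 3304 = (-16*((-2 + 10) - 53) - 5453) - 3304 = (-16*(8 - 53) - 5453) - 3304 = (-16*(-45) - 5453) - 3304 = (720 - 5453) - 3304 = -4733 - 3304 = -8037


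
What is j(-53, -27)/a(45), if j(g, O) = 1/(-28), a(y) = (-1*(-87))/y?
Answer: -15/812 ≈ -0.018473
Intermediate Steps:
a(y) = 87/y
j(g, O) = -1/28
j(-53, -27)/a(45) = -1/(28*(87/45)) = -1/(28*(87*(1/45))) = -1/(28*29/15) = -1/28*15/29 = -15/812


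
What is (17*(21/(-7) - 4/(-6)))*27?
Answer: -1071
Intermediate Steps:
(17*(21/(-7) - 4/(-6)))*27 = (17*(21*(-⅐) - 4*(-⅙)))*27 = (17*(-3 + ⅔))*27 = (17*(-7/3))*27 = -119/3*27 = -1071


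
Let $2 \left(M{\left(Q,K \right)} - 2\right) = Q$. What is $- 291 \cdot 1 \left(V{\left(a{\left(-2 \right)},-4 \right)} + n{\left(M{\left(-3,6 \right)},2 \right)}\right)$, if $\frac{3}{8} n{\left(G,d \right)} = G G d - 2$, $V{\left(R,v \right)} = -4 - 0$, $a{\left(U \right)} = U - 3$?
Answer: $2328$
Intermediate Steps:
$M{\left(Q,K \right)} = 2 + \frac{Q}{2}$
$a{\left(U \right)} = -3 + U$ ($a{\left(U \right)} = U - 3 = -3 + U$)
$V{\left(R,v \right)} = -4$ ($V{\left(R,v \right)} = -4 + 0 = -4$)
$n{\left(G,d \right)} = - \frac{16}{3} + \frac{8 d G^{2}}{3}$ ($n{\left(G,d \right)} = \frac{8 \left(G G d - 2\right)}{3} = \frac{8 \left(G^{2} d - 2\right)}{3} = \frac{8 \left(d G^{2} - 2\right)}{3} = \frac{8 \left(-2 + d G^{2}\right)}{3} = - \frac{16}{3} + \frac{8 d G^{2}}{3}$)
$- 291 \cdot 1 \left(V{\left(a{\left(-2 \right)},-4 \right)} + n{\left(M{\left(-3,6 \right)},2 \right)}\right) = - 291 \cdot 1 \left(-4 - \left(\frac{16}{3} - \frac{16 \left(2 + \frac{1}{2} \left(-3\right)\right)^{2}}{3}\right)\right) = - 291 \cdot 1 \left(-4 - \left(\frac{16}{3} - \frac{16 \left(2 - \frac{3}{2}\right)^{2}}{3}\right)\right) = - 291 \cdot 1 \left(-4 - \left(\frac{16}{3} - \frac{16}{3 \cdot 4}\right)\right) = - 291 \cdot 1 \left(-4 - \left(\frac{16}{3} - \frac{4}{3}\right)\right) = - 291 \cdot 1 \left(-4 + \left(- \frac{16}{3} + \frac{4}{3}\right)\right) = - 291 \cdot 1 \left(-4 - 4\right) = - 291 \cdot 1 \left(-8\right) = \left(-291\right) \left(-8\right) = 2328$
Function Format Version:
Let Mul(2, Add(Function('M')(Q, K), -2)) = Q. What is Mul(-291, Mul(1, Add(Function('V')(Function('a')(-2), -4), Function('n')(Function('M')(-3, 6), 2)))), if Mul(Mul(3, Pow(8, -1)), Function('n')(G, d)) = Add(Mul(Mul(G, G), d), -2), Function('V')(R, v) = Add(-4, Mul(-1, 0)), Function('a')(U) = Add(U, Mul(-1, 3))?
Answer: 2328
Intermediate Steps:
Function('M')(Q, K) = Add(2, Mul(Rational(1, 2), Q))
Function('a')(U) = Add(-3, U) (Function('a')(U) = Add(U, -3) = Add(-3, U))
Function('V')(R, v) = -4 (Function('V')(R, v) = Add(-4, 0) = -4)
Function('n')(G, d) = Add(Rational(-16, 3), Mul(Rational(8, 3), d, Pow(G, 2))) (Function('n')(G, d) = Mul(Rational(8, 3), Add(Mul(Mul(G, G), d), -2)) = Mul(Rational(8, 3), Add(Mul(Pow(G, 2), d), -2)) = Mul(Rational(8, 3), Add(Mul(d, Pow(G, 2)), -2)) = Mul(Rational(8, 3), Add(-2, Mul(d, Pow(G, 2)))) = Add(Rational(-16, 3), Mul(Rational(8, 3), d, Pow(G, 2))))
Mul(-291, Mul(1, Add(Function('V')(Function('a')(-2), -4), Function('n')(Function('M')(-3, 6), 2)))) = Mul(-291, Mul(1, Add(-4, Add(Rational(-16, 3), Mul(Rational(8, 3), 2, Pow(Add(2, Mul(Rational(1, 2), -3)), 2)))))) = Mul(-291, Mul(1, Add(-4, Add(Rational(-16, 3), Mul(Rational(8, 3), 2, Pow(Add(2, Rational(-3, 2)), 2)))))) = Mul(-291, Mul(1, Add(-4, Add(Rational(-16, 3), Mul(Rational(8, 3), 2, Pow(Rational(1, 2), 2)))))) = Mul(-291, Mul(1, Add(-4, Add(Rational(-16, 3), Mul(Rational(8, 3), 2, Rational(1, 4)))))) = Mul(-291, Mul(1, Add(-4, Add(Rational(-16, 3), Rational(4, 3))))) = Mul(-291, Mul(1, Add(-4, -4))) = Mul(-291, Mul(1, -8)) = Mul(-291, -8) = 2328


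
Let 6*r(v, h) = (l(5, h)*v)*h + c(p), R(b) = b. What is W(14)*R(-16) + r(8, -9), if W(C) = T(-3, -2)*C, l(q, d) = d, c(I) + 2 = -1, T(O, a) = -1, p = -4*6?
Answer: 663/2 ≈ 331.50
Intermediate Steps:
p = -24
c(I) = -3 (c(I) = -2 - 1 = -3)
W(C) = -C
r(v, h) = -1/2 + v*h**2/6 (r(v, h) = ((h*v)*h - 3)/6 = (v*h**2 - 3)/6 = (-3 + v*h**2)/6 = -1/2 + v*h**2/6)
W(14)*R(-16) + r(8, -9) = -1*14*(-16) + (-1/2 + (1/6)*8*(-9)**2) = -14*(-16) + (-1/2 + (1/6)*8*81) = 224 + (-1/2 + 108) = 224 + 215/2 = 663/2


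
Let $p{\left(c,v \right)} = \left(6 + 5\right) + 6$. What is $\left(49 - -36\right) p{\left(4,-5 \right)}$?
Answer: $1445$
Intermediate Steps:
$p{\left(c,v \right)} = 17$ ($p{\left(c,v \right)} = 11 + 6 = 17$)
$\left(49 - -36\right) p{\left(4,-5 \right)} = \left(49 - -36\right) 17 = \left(49 + 36\right) 17 = 85 \cdot 17 = 1445$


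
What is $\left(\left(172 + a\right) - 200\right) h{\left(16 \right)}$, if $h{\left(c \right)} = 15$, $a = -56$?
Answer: $-1260$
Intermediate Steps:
$\left(\left(172 + a\right) - 200\right) h{\left(16 \right)} = \left(\left(172 - 56\right) - 200\right) 15 = \left(116 - 200\right) 15 = \left(-84\right) 15 = -1260$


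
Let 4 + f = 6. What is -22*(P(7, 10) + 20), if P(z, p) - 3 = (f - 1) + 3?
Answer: -594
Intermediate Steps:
f = 2 (f = -4 + 6 = 2)
P(z, p) = 7 (P(z, p) = 3 + ((2 - 1) + 3) = 3 + (1 + 3) = 3 + 4 = 7)
-22*(P(7, 10) + 20) = -22*(7 + 20) = -22*27 = -594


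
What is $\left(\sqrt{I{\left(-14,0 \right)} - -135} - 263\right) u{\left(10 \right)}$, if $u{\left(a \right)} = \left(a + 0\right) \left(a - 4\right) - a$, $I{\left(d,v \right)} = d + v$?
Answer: $-12600$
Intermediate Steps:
$u{\left(a \right)} = - a + a \left(-4 + a\right)$ ($u{\left(a \right)} = a \left(-4 + a\right) - a = - a + a \left(-4 + a\right)$)
$\left(\sqrt{I{\left(-14,0 \right)} - -135} - 263\right) u{\left(10 \right)} = \left(\sqrt{\left(-14 + 0\right) - -135} - 263\right) 10 \left(-5 + 10\right) = \left(\sqrt{-14 + 135} - 263\right) 10 \cdot 5 = \left(\sqrt{121} - 263\right) 50 = \left(11 - 263\right) 50 = \left(-252\right) 50 = -12600$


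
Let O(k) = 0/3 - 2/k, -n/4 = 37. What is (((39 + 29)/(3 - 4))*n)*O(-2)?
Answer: 10064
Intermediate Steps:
n = -148 (n = -4*37 = -148)
O(k) = -2/k (O(k) = 0*(⅓) - 2/k = 0 - 2/k = -2/k)
(((39 + 29)/(3 - 4))*n)*O(-2) = (((39 + 29)/(3 - 4))*(-148))*(-2/(-2)) = ((68/(-1))*(-148))*(-2*(-½)) = ((68*(-1))*(-148))*1 = -68*(-148)*1 = 10064*1 = 10064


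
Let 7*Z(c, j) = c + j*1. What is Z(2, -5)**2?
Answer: 9/49 ≈ 0.18367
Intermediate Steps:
Z(c, j) = c/7 + j/7 (Z(c, j) = (c + j*1)/7 = (c + j)/7 = c/7 + j/7)
Z(2, -5)**2 = ((1/7)*2 + (1/7)*(-5))**2 = (2/7 - 5/7)**2 = (-3/7)**2 = 9/49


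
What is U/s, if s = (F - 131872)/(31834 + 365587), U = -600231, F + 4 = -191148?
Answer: 238544404251/323024 ≈ 7.3847e+5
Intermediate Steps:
F = -191152 (F = -4 - 191148 = -191152)
s = -323024/397421 (s = (-191152 - 131872)/(31834 + 365587) = -323024/397421 ≈ -0.81280)
U/s = -600231/(-323024/397421) = -600231*(-397421/323024) = 238544404251/323024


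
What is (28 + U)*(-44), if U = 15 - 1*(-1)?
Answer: -1936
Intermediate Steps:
U = 16 (U = 15 + 1 = 16)
(28 + U)*(-44) = (28 + 16)*(-44) = 44*(-44) = -1936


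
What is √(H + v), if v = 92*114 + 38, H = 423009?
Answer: √433535 ≈ 658.43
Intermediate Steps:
v = 10526 (v = 10488 + 38 = 10526)
√(H + v) = √(423009 + 10526) = √433535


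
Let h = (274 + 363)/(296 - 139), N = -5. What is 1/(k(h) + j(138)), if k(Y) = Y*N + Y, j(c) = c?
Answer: 157/19118 ≈ 0.0082121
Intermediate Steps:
h = 637/157 ≈ 4.0573
k(Y) = -4*Y (k(Y) = Y*(-5) + Y = -5*Y + Y = -4*Y)
1/(k(h) + j(138)) = 1/(-4*637/157 + 138) = 1/(-2548/157 + 138) = 1/(19118/157) = 157/19118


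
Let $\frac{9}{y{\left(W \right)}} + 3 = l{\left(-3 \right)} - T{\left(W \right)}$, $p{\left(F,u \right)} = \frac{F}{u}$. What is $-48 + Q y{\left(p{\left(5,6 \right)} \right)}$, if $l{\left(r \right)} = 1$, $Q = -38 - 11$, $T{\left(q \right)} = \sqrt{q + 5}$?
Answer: $- \frac{5820}{11} + \frac{441 \sqrt{210}}{11} \approx 51.882$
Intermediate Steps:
$T{\left(q \right)} = \sqrt{5 + q}$
$Q = -49$ ($Q = -38 - 11 = -49$)
$y{\left(W \right)} = \frac{9}{-2 - \sqrt{5 + W}}$ ($y{\left(W \right)} = \frac{9}{-3 - \left(-1 + \sqrt{5 + W}\right)} = \frac{9}{-2 - \sqrt{5 + W}}$)
$-48 + Q y{\left(p{\left(5,6 \right)} \right)} = -48 - 49 \left(- \frac{9}{2 + \sqrt{5 + \frac{5}{6}}}\right) = -48 - 49 \left(- \frac{9}{2 + \sqrt{\frac{35}{6}}}\right) = -48 - 49 \left(- \frac{9}{2 + \frac{\sqrt{210}}{6}}\right) = -48 + \frac{441}{2 + \frac{\sqrt{210}}{6}}$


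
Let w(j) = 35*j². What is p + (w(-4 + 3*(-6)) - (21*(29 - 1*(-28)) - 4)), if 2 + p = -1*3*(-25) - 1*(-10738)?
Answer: 26558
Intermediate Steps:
p = 10811 (p = -2 + (-1*3*(-25) - 1*(-10738)) = -2 + (-3*(-25) + 10738) = -2 + (75 + 10738) = -2 + 10813 = 10811)
p + (w(-4 + 3*(-6)) - (21*(29 - 1*(-28)) - 4)) = 10811 + (35*(-4 + 3*(-6))² - (21*(29 - 1*(-28)) - 4)) = 10811 + (35*(-4 - 18)² - (21*(29 + 28) - 4)) = 10811 + (35*(-22)² - (21*57 - 4)) = 10811 + (35*484 - (1197 - 4)) = 10811 + (16940 - 1*1193) = 10811 + (16940 - 1193) = 10811 + 15747 = 26558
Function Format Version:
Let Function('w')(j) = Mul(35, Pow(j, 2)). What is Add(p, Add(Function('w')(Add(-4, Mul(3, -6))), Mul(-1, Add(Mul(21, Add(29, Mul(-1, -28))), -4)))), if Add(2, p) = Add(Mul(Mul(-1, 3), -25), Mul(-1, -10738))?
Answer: 26558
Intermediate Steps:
p = 10811 (p = Add(-2, Add(Mul(Mul(-1, 3), -25), Mul(-1, -10738))) = Add(-2, Add(Mul(-3, -25), 10738)) = Add(-2, Add(75, 10738)) = Add(-2, 10813) = 10811)
Add(p, Add(Function('w')(Add(-4, Mul(3, -6))), Mul(-1, Add(Mul(21, Add(29, Mul(-1, -28))), -4)))) = Add(10811, Add(Mul(35, Pow(Add(-4, Mul(3, -6)), 2)), Mul(-1, Add(Mul(21, Add(29, Mul(-1, -28))), -4)))) = Add(10811, Add(Mul(35, Pow(Add(-4, -18), 2)), Mul(-1, Add(Mul(21, Add(29, 28)), -4)))) = Add(10811, Add(Mul(35, Pow(-22, 2)), Mul(-1, Add(Mul(21, 57), -4)))) = Add(10811, Add(Mul(35, 484), Mul(-1, Add(1197, -4)))) = Add(10811, Add(16940, Mul(-1, 1193))) = Add(10811, Add(16940, -1193)) = Add(10811, 15747) = 26558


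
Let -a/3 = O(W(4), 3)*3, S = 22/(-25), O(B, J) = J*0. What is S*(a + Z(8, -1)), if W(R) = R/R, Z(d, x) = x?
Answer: 22/25 ≈ 0.88000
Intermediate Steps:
W(R) = 1
O(B, J) = 0
S = -22/25 (S = 22*(-1/25) = -22/25 ≈ -0.88000)
a = 0 (a = -0*3 = -3*0 = 0)
S*(a + Z(8, -1)) = -22*(0 - 1)/25 = -22/25*(-1) = 22/25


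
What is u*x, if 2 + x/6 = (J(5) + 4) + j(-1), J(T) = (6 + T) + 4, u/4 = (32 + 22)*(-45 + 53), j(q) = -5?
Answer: 124416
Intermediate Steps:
u = 1728 (u = 4*((32 + 22)*(-45 + 53)) = 4*(54*8) = 4*432 = 1728)
J(T) = 10 + T
x = 72 (x = -12 + 6*(((10 + 5) + 4) - 5) = -12 + 6*((15 + 4) - 5) = -12 + 6*(19 - 5) = -12 + 6*14 = -12 + 84 = 72)
u*x = 1728*72 = 124416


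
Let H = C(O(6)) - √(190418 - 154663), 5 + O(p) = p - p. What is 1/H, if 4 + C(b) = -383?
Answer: -387/114014 + √35755/114014 ≈ -0.0017358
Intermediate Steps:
O(p) = -5 (O(p) = -5 + (p - p) = -5 + 0 = -5)
C(b) = -387 (C(b) = -4 - 383 = -387)
H = -387 - √35755 (H = -387 - √(190418 - 154663) = -387 - √35755 ≈ -576.09)
1/H = 1/(-387 - √35755)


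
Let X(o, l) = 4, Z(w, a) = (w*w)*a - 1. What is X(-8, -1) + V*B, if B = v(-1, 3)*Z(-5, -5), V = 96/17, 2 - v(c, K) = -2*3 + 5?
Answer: -36220/17 ≈ -2130.6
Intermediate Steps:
Z(w, a) = -1 + a*w² (Z(w, a) = w²*a - 1 = a*w² - 1 = -1 + a*w²)
v(c, K) = 3 (v(c, K) = 2 - (-2*3 + 5) = 2 - (-6 + 5) = 2 - 1*(-1) = 2 + 1 = 3)
V = 96/17 (V = 96*(1/17) = 96/17 ≈ 5.6471)
B = -378 (B = 3*(-1 - 5*(-5)²) = 3*(-1 - 5*25) = 3*(-1 - 125) = 3*(-126) = -378)
X(-8, -1) + V*B = 4 + (96/17)*(-378) = 4 - 36288/17 = -36220/17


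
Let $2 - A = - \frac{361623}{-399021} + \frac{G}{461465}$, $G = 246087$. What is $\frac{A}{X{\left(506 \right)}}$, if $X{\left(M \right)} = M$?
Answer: $\frac{1563609288}{1411695730865} \approx 0.0011076$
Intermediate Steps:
$A = \frac{34399404336}{61378075255}$ ($A = 2 - \left(- \frac{361623}{-399021} + \frac{246087}{461465}\right) = 2 - \left(\left(-361623\right) \left(- \frac{1}{399021}\right) + 246087 \cdot \frac{1}{461465}\right) = 2 - \left(\frac{120541}{133007} + \frac{246087}{461465}\right) = 2 - \frac{88356746174}{61378075255} = \frac{34399404336}{61378075255} \approx 0.56045$)
$\frac{A}{X{\left(506 \right)}} = \frac{34399404336}{61378075255 \cdot 506} = \frac{34399404336}{61378075255} \cdot \frac{1}{506} = \frac{1563609288}{1411695730865}$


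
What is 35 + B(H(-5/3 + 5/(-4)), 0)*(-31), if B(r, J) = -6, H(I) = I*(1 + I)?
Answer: 221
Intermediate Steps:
35 + B(H(-5/3 + 5/(-4)), 0)*(-31) = 35 - 6*(-31) = 35 + 186 = 221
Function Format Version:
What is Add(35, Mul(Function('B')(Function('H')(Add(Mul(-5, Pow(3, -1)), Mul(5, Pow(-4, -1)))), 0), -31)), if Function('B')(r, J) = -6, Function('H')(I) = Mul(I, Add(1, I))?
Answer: 221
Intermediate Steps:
Add(35, Mul(Function('B')(Function('H')(Add(Mul(-5, Pow(3, -1)), Mul(5, Pow(-4, -1)))), 0), -31)) = Add(35, Mul(-6, -31)) = Add(35, 186) = 221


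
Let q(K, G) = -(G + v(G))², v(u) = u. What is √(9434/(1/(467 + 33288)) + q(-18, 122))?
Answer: 3*√35376126 ≈ 17843.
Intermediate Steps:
q(K, G) = -4*G² (q(K, G) = -(G + G)² = -(2*G)² = -4*G²)
√(9434/(1/(467 + 33288)) + q(-18, 122)) = √(9434/(1/(467 + 33288)) - 4*122²) = √(9434/(1/33755) - 4*14884) = √(9434/(1/33755) - 59536) = √(9434*33755 - 59536) = √(318444670 - 59536) = √318385134 = 3*√35376126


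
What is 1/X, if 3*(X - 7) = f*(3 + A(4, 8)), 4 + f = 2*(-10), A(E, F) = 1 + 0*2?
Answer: -1/25 ≈ -0.040000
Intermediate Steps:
A(E, F) = 1 (A(E, F) = 1 + 0 = 1)
f = -24 (f = -4 + 2*(-10) = -4 - 20 = -24)
X = -25 (X = 7 + (-24*(3 + 1))/3 = 7 + (-24*4)/3 = 7 + (⅓)*(-96) = 7 - 32 = -25)
1/X = 1/(-25) = -1/25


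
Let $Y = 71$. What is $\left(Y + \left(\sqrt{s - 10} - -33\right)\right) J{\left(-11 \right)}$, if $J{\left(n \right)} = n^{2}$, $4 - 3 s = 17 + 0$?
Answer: $12584 + \frac{121 i \sqrt{129}}{3} \approx 12584.0 + 458.1 i$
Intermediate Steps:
$s = - \frac{13}{3}$ ($s = \frac{4}{3} - \frac{17 + 0}{3} = \frac{4}{3} - \frac{17}{3} = - \frac{13}{3} \approx -4.3333$)
$\left(Y + \left(\sqrt{s - 10} - -33\right)\right) J{\left(-11 \right)} = \left(71 + \left(\sqrt{- \frac{13}{3} - 10} - -33\right)\right) \left(-11\right)^{2} = \left(71 + \left(\sqrt{- \frac{43}{3}} + 33\right)\right) 121 = \left(71 + \left(\frac{i \sqrt{129}}{3} + 33\right)\right) 121 = \left(71 + \left(33 + \frac{i \sqrt{129}}{3}\right)\right) 121 = \left(104 + \frac{i \sqrt{129}}{3}\right) 121 = 12584 + \frac{121 i \sqrt{129}}{3}$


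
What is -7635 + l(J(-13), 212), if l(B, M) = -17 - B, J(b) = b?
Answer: -7639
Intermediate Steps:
-7635 + l(J(-13), 212) = -7635 + (-17 - 1*(-13)) = -7635 + (-17 + 13) = -7635 - 4 = -7639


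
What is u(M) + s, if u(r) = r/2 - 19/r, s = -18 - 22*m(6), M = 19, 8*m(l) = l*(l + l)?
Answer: -415/2 ≈ -207.50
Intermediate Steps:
m(l) = l²/4 (m(l) = (l*(l + l))/8 = (l*(2*l))/8 = (2*l²)/8 = l²/4)
s = -216 (s = -18 - 11*6²/2 = -18 - 11*36/2 = -18 - 22*9 = -18 - 198 = -216)
u(r) = r/2 - 19/r (u(r) = r*(½) - 19/r = r/2 - 19/r)
u(M) + s = ((½)*19 - 19/19) - 216 = (19/2 - 19*1/19) - 216 = (19/2 - 1) - 216 = 17/2 - 216 = -415/2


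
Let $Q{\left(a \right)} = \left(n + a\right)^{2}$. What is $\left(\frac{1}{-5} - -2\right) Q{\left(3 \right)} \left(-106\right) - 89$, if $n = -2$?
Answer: $- \frac{1399}{5} \approx -279.8$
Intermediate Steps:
$Q{\left(a \right)} = \left(-2 + a\right)^{2}$
$\left(\frac{1}{-5} - -2\right) Q{\left(3 \right)} \left(-106\right) - 89 = \left(\frac{1}{-5} - -2\right) \left(-2 + 3\right)^{2} \left(-106\right) - 89 = \left(- \frac{1}{5} + 2\right) 1^{2} \left(-106\right) - 89 = \frac{9}{5} \cdot 1 \left(-106\right) - 89 = \frac{9}{5} \left(-106\right) - 89 = - \frac{954}{5} - 89 = - \frac{1399}{5}$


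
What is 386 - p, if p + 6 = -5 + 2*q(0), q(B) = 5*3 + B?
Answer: 367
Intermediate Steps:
q(B) = 15 + B
p = 19 (p = -6 + (-5 + 2*(15 + 0)) = -6 + (-5 + 2*15) = -6 + (-5 + 30) = -6 + 25 = 19)
386 - p = 386 - 1*19 = 386 - 19 = 367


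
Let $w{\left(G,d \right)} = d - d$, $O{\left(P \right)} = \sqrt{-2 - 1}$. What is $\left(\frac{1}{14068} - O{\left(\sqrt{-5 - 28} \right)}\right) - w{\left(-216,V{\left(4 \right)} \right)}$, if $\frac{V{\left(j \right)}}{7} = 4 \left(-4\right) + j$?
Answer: $\frac{1}{14068} - i \sqrt{3} \approx 7.1083 \cdot 10^{-5} - 1.732 i$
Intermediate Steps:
$V{\left(j \right)} = -112 + 7 j$ ($V{\left(j \right)} = 7 \left(4 \left(-4\right) + j\right) = 7 \left(-16 + j\right) = -112 + 7 j$)
$O{\left(P \right)} = i \sqrt{3}$ ($O{\left(P \right)} = \sqrt{-3} = i \sqrt{3}$)
$w{\left(G,d \right)} = 0$
$\left(\frac{1}{14068} - O{\left(\sqrt{-5 - 28} \right)}\right) - w{\left(-216,V{\left(4 \right)} \right)} = \left(\frac{1}{14068} - i \sqrt{3}\right) - 0 = \left(\frac{1}{14068} - i \sqrt{3}\right) + 0 = \frac{1}{14068} - i \sqrt{3}$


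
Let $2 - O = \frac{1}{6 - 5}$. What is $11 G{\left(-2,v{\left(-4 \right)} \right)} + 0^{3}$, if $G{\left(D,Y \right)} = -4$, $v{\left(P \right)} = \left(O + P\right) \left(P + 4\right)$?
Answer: $-44$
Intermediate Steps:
$O = 1$ ($O = 2 - \frac{1}{6 - 5} = 2 - 1^{-1} = 2 - 1 = 1$)
$v{\left(P \right)} = \left(1 + P\right) \left(4 + P\right)$ ($v{\left(P \right)} = \left(1 + P\right) \left(P + 4\right) = \left(1 + P\right) \left(4 + P\right)$)
$11 G{\left(-2,v{\left(-4 \right)} \right)} + 0^{3} = 11 \left(-4\right) + 0^{3} = -44 + 0 = -44$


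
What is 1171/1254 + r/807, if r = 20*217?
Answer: 2129119/337326 ≈ 6.3118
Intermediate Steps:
r = 4340
1171/1254 + r/807 = 1171/1254 + 4340/807 = 2129119/337326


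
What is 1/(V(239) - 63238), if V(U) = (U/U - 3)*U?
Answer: -1/63716 ≈ -1.5695e-5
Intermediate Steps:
V(U) = -2*U (V(U) = (1 - 3)*U = -2*U)
1/(V(239) - 63238) = 1/(-2*239 - 63238) = 1/(-478 - 63238) = 1/(-63716) = -1/63716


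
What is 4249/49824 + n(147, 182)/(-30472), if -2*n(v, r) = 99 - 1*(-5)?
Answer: 1269869/14598432 ≈ 0.086987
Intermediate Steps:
n(v, r) = -52 (n(v, r) = -(99 - 1*(-5))/2 = -(99 + 5)/2 = -1/2*104 = -52)
4249/49824 + n(147, 182)/(-30472) = 4249/49824 - 52/(-30472) = 4249*(1/49824) - 52*(-1/30472) = 4249/49824 + 1/586 = 1269869/14598432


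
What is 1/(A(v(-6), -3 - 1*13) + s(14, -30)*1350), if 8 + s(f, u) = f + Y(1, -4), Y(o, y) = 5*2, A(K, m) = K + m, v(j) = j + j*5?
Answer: 1/21548 ≈ 4.6408e-5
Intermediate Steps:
v(j) = 6*j (v(j) = j + 5*j = 6*j)
Y(o, y) = 10
s(f, u) = 2 + f (s(f, u) = -8 + (f + 10) = -8 + (10 + f) = 2 + f)
1/(A(v(-6), -3 - 1*13) + s(14, -30)*1350) = 1/((6*(-6) + (-3 - 1*13)) + (2 + 14)*1350) = 1/((-36 + (-3 - 13)) + 16*1350) = 1/((-36 - 16) + 21600) = 1/(-52 + 21600) = 1/21548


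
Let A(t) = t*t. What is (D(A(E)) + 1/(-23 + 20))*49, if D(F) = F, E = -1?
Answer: 98/3 ≈ 32.667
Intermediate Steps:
A(t) = t²
(D(A(E)) + 1/(-23 + 20))*49 = ((-1)² + 1/(-23 + 20))*49 = (1 + 1/(-3))*49 = (1 - ⅓)*49 = (⅔)*49 = 98/3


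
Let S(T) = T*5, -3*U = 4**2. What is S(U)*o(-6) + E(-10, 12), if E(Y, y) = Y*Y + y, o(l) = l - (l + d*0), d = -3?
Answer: 112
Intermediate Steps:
U = -16/3 (U = -1/3*4**2 = -1/3*16 = -16/3 ≈ -5.3333)
o(l) = 0 (o(l) = l - (l - 3*0) = l - (l + 0) = l - l = 0)
S(T) = 5*T
E(Y, y) = y + Y**2 (E(Y, y) = Y**2 + y = y + Y**2)
S(U)*o(-6) + E(-10, 12) = (5*(-16/3))*0 + (12 + (-10)**2) = -80/3*0 + (12 + 100) = 0 + 112 = 112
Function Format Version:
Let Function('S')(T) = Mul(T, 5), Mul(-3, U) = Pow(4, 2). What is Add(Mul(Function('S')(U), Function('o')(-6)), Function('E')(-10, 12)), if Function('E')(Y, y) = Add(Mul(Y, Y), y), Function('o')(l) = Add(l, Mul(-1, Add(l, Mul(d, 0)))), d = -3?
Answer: 112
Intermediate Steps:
U = Rational(-16, 3) (U = Mul(Rational(-1, 3), Pow(4, 2)) = Mul(Rational(-1, 3), 16) = Rational(-16, 3) ≈ -5.3333)
Function('o')(l) = 0 (Function('o')(l) = Add(l, Mul(-1, Add(l, Mul(-3, 0)))) = Add(l, Mul(-1, Add(l, 0))) = Add(l, Mul(-1, l)) = 0)
Function('S')(T) = Mul(5, T)
Function('E')(Y, y) = Add(y, Pow(Y, 2)) (Function('E')(Y, y) = Add(Pow(Y, 2), y) = Add(y, Pow(Y, 2)))
Add(Mul(Function('S')(U), Function('o')(-6)), Function('E')(-10, 12)) = Add(Mul(Mul(5, Rational(-16, 3)), 0), Add(12, Pow(-10, 2))) = Add(Mul(Rational(-80, 3), 0), Add(12, 100)) = Add(0, 112) = 112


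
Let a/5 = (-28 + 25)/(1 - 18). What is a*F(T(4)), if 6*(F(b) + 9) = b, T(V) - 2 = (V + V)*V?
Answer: -50/17 ≈ -2.9412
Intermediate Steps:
T(V) = 2 + 2*V² (T(V) = 2 + (V + V)*V = 2 + (2*V)*V = 2 + 2*V²)
F(b) = -9 + b/6
a = 15/17 (a = 5*((-28 + 25)/(1 - 18)) = 5*(-3/(-17)) = 5*(-3*(-1/17)) = 5*(3/17) = 15/17 ≈ 0.88235)
a*F(T(4)) = 15*(-9 + (2 + 2*4²)/6)/17 = 15*(-9 + (2 + 2*16)/6)/17 = 15*(-9 + (2 + 32)/6)/17 = 15*(-9 + (⅙)*34)/17 = 15*(-9 + 17/3)/17 = (15/17)*(-10/3) = -50/17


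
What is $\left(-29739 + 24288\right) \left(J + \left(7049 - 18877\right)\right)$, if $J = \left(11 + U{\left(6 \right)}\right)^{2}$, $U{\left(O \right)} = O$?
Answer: $62899089$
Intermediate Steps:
$J = 289$ ($J = \left(11 + 6\right)^{2} = 17^{2} = 289$)
$\left(-29739 + 24288\right) \left(J + \left(7049 - 18877\right)\right) = \left(-29739 + 24288\right) \left(289 + \left(7049 - 18877\right)\right) = - 5451 \left(289 + \left(7049 - 18877\right)\right) = - 5451 \left(289 - 11828\right) = \left(-5451\right) \left(-11539\right) = 62899089$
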